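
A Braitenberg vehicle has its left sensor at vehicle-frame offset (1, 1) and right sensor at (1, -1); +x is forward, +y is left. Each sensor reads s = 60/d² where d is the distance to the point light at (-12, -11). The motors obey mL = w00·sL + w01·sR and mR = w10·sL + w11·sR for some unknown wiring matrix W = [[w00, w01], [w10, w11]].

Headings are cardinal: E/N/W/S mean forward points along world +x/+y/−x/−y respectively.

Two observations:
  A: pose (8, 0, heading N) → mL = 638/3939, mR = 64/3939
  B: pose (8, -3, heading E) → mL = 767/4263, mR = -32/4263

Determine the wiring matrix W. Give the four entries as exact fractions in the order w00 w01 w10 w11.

1/2 1 1 -1

obs A: pose=(8,0,N) → sL=12/101, sR=4/39, mL=638/3939, mR=64/3939
obs B: pose=(8,-3,E) → sL=10/87, sR=6/49, mL=767/4263, mR=-32/4263
sensor matrix S = [[12/101, 4/39], [10/87, 6/49]]; det S = 46336/16791957
solve [mL_A; mL_B] = S·[w00; w01] and [mR_A; mR_B] = S·[w10; w11]:
  w00 = 1/2, w01 = 1, w10 = 1, w11 = -1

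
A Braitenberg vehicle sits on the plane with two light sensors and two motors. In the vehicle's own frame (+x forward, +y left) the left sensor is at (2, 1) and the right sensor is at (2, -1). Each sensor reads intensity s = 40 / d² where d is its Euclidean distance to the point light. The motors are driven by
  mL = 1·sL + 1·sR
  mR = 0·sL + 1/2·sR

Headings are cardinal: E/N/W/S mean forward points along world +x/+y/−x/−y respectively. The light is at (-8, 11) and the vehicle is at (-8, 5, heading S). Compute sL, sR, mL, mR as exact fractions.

8/13 8/13 16/13 4/13

left sensor world pos  = (-7, 3); dL² = 65
right sensor world pos = (-9, 3); dR² = 65
sL = 40/65 = 8/13
sR = 40/65 = 8/13
mL = 1·sL + 1·sR = 16/13
mR = 0·sL + 1/2·sR = 4/13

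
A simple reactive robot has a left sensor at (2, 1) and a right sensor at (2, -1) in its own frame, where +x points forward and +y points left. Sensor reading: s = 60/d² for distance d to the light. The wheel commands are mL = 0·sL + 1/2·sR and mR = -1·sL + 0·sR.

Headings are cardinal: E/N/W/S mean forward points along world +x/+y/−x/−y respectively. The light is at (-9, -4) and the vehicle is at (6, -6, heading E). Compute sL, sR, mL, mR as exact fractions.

left sensor world pos  = (8, -5); dL² = 290
right sensor world pos = (8, -7); dR² = 298
sL = 60/290 = 6/29
sR = 60/298 = 30/149
mL = 0·sL + 1/2·sR = 15/149
mR = -1·sL + 0·sR = -6/29

6/29 30/149 15/149 -6/29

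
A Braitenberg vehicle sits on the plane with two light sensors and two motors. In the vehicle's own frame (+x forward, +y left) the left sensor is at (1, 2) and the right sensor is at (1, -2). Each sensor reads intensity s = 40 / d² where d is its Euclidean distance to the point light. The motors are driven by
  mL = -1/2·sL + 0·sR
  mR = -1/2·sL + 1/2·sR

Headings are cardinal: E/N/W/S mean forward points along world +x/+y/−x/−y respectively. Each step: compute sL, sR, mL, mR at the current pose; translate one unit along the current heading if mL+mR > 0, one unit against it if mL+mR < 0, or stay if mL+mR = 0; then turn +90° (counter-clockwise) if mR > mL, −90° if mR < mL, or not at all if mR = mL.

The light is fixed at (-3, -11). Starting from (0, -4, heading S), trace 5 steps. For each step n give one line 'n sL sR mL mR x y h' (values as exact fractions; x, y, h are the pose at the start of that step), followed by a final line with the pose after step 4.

n=0: pose=(0,-4,S); sL=40/61, sR=40/37; mL=-20/61, mR=480/2257; mL+mR=-260/2257 → advance -1; mR−mL=20/37 → turn +1·90°
n=1: pose=(0,-3,E); sL=10/29, sR=10/13; mL=-5/29, mR=80/377; mL+mR=15/377 → advance +1; mR−mL=5/13 → turn +1·90°
n=2: pose=(1,-3,N); sL=8/17, sR=40/117; mL=-4/17, mR=-128/1989; mL+mR=-596/1989 → advance -1; mR−mL=20/117 → turn +1·90°
n=3: pose=(1,-4,W); sL=20/17, sR=4/9; mL=-10/17, mR=-56/153; mL+mR=-146/153 → advance -1; mR−mL=2/9 → turn +1·90°
n=4: pose=(2,-4,S); sL=8/17, sR=8/9; mL=-4/17, mR=32/153; mL+mR=-4/153 → advance -1; mR−mL=4/9 → turn +1·90°

0 40/61 40/37 -20/61 480/2257 0 -4 S
1 10/29 10/13 -5/29 80/377 0 -3 E
2 8/17 40/117 -4/17 -128/1989 1 -3 N
3 20/17 4/9 -10/17 -56/153 1 -4 W
4 8/17 8/9 -4/17 32/153 2 -4 S
final 2 -3 E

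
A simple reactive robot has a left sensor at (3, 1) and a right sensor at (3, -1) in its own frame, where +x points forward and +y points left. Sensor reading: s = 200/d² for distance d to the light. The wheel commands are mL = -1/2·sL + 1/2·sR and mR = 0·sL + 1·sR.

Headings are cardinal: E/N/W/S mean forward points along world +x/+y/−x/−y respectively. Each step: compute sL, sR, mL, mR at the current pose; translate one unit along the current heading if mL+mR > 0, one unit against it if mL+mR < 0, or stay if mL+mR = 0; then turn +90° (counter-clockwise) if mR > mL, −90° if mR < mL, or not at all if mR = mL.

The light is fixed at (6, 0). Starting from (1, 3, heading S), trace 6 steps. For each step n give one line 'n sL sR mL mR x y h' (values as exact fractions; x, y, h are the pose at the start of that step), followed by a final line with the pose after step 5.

n=0: pose=(1,3,S); sL=25/2, sR=50/9; mL=-125/36, mR=50/9; mL+mR=25/12 → advance +1; mR−mL=325/36 → turn +1·90°
n=1: pose=(1,2,E); sL=200/13, sR=40; mL=160/13, mR=40; mL+mR=680/13 → advance +1; mR−mL=360/13 → turn +1·90°
n=2: pose=(2,2,N); sL=4, sR=100/17; mL=16/17, mR=100/17; mL+mR=116/17 → advance +1; mR−mL=84/17 → turn +1·90°
n=3: pose=(2,3,W); sL=200/53, sR=40/13; mL=-240/689, mR=40/13; mL+mR=1880/689 → advance +1; mR−mL=2360/689 → turn +1·90°
n=4: pose=(1,3,S); sL=25/2, sR=50/9; mL=-125/36, mR=50/9; mL+mR=25/12 → advance +1; mR−mL=325/36 → turn +1·90°
n=5: pose=(1,2,E); sL=200/13, sR=40; mL=160/13, mR=40; mL+mR=680/13 → advance +1; mR−mL=360/13 → turn +1·90°

0 25/2 50/9 -125/36 50/9 1 3 S
1 200/13 40 160/13 40 1 2 E
2 4 100/17 16/17 100/17 2 2 N
3 200/53 40/13 -240/689 40/13 2 3 W
4 25/2 50/9 -125/36 50/9 1 3 S
5 200/13 40 160/13 40 1 2 E
final 2 2 N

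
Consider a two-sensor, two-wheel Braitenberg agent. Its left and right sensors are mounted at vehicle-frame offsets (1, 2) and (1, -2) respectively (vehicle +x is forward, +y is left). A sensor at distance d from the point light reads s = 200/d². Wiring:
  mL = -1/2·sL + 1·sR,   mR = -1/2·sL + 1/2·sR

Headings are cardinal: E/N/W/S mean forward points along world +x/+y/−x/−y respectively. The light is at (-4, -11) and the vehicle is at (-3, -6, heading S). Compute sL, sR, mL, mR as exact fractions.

8 200/17 132/17 32/17

left sensor world pos  = (-1, -7); dL² = 25
right sensor world pos = (-5, -7); dR² = 17
sL = 200/25 = 8
sR = 200/17 = 200/17
mL = -1/2·sL + 1·sR = 132/17
mR = -1/2·sL + 1/2·sR = 32/17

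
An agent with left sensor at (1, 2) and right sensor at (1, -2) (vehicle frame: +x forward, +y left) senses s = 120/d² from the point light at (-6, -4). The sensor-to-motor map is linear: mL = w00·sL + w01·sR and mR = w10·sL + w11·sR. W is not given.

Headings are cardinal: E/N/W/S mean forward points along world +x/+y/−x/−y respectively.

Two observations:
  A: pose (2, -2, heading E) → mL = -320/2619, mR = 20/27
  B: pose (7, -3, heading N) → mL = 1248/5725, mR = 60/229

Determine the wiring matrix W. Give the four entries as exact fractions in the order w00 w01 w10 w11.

1/2 -1/2 0 1/2

obs A: pose=(2,-2,E) → sL=120/97, sR=40/27, mL=-320/2619, mR=20/27
obs B: pose=(7,-3,N) → sL=24/25, sR=120/229, mL=1248/5725, mR=60/229
sensor matrix S = [[120/97, 40/27], [24/25, 120/229]]; det S = -773632/999585
solve [mL_A; mL_B] = S·[w00; w01] and [mR_A; mR_B] = S·[w10; w11]:
  w00 = 1/2, w01 = -1/2, w10 = 0, w11 = 1/2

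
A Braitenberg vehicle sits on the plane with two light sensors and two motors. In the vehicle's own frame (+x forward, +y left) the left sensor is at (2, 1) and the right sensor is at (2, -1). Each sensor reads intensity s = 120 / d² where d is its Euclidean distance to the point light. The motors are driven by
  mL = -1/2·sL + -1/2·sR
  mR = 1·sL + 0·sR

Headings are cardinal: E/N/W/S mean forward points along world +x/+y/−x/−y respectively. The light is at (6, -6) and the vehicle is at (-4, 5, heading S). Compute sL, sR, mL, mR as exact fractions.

left sensor world pos  = (-3, 3); dL² = 162
right sensor world pos = (-5, 3); dR² = 202
sL = 120/162 = 20/27
sR = 120/202 = 60/101
mL = -1/2·sL + -1/2·sR = -1820/2727
mR = 1·sL + 0·sR = 20/27

20/27 60/101 -1820/2727 20/27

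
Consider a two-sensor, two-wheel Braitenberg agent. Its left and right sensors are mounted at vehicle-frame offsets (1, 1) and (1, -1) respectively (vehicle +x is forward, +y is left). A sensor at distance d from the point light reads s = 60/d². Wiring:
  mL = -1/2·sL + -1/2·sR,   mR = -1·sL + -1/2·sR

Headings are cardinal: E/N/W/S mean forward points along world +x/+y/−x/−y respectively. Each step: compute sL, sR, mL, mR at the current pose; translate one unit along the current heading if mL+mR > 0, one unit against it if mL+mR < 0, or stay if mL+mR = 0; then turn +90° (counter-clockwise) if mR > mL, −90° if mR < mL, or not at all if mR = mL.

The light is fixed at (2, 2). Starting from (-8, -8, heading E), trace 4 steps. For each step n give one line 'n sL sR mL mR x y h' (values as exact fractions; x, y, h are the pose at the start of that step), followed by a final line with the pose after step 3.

n=0: pose=(-8,-8,E); sL=10/27, sR=30/101; mL=-910/2727, mR=-1415/2727; mL+mR=-775/909 → advance -1; mR−mL=-5/27 → turn -1·90°
n=1: pose=(-9,-8,S); sL=60/221, sR=12/53; mL=-2916/11713, mR=-4506/11713; mL+mR=-7422/11713 → advance -1; mR−mL=-30/221 → turn -1·90°
n=2: pose=(-9,-7,W); sL=15/61, sR=15/52; mL=-1695/6344, mR=-2475/6344; mL+mR=-2085/3172 → advance -1; mR−mL=-15/122 → turn -1·90°
n=3: pose=(-8,-7,N); sL=12/37, sR=12/29; mL=-396/1073, mR=-570/1073; mL+mR=-966/1073 → advance -1; mR−mL=-6/37 → turn -1·90°

0 10/27 30/101 -910/2727 -1415/2727 -8 -8 E
1 60/221 12/53 -2916/11713 -4506/11713 -9 -8 S
2 15/61 15/52 -1695/6344 -2475/6344 -9 -7 W
3 12/37 12/29 -396/1073 -570/1073 -8 -7 N
final -8 -8 E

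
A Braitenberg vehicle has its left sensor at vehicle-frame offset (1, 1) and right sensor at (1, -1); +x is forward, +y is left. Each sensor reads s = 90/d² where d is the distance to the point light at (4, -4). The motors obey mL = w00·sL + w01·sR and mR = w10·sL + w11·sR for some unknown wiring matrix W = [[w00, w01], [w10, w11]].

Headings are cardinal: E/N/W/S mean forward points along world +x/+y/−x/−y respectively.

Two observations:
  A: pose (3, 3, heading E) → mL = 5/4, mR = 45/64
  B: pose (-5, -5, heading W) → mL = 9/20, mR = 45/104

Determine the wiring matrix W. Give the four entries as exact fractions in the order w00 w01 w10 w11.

0 1/2 1/2 0

obs A: pose=(3,3,E) → sL=45/32, sR=5/2, mL=5/4, mR=45/64
obs B: pose=(-5,-5,W) → sL=45/52, sR=9/10, mL=9/20, mR=45/104
sensor matrix S = [[45/32, 5/2], [45/52, 9/10]]; det S = -747/832
solve [mL_A; mL_B] = S·[w00; w01] and [mR_A; mR_B] = S·[w10; w11]:
  w00 = 0, w01 = 1/2, w10 = 1/2, w11 = 0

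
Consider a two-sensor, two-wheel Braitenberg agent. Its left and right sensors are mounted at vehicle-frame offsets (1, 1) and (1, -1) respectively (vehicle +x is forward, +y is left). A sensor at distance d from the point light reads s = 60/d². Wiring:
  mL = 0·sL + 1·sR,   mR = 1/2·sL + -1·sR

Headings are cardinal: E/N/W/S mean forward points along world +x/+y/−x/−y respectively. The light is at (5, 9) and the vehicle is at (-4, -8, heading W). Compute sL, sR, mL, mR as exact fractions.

15/106 15/89 15/89 -1845/18868

left sensor world pos  = (-5, -9); dL² = 424
right sensor world pos = (-5, -7); dR² = 356
sL = 60/424 = 15/106
sR = 60/356 = 15/89
mL = 0·sL + 1·sR = 15/89
mR = 1/2·sL + -1·sR = -1845/18868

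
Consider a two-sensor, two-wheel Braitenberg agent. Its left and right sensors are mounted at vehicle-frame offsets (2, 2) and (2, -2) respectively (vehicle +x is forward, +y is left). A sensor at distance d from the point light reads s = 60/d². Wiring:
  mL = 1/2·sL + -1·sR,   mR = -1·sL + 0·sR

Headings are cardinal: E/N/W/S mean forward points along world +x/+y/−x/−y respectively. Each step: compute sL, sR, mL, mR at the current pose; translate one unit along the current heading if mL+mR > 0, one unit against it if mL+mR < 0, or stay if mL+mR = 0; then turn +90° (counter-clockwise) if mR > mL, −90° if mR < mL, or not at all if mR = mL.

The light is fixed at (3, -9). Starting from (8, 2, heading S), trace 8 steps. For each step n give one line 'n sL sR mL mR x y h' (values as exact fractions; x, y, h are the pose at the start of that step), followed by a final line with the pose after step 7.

0 6/13 2/3 -17/39 -6/13 8 2 S
1 60/109 12/41 -78/4469 -60/109 8 3 W
2 15/53 3/13 -123/1378 -15/53 9 3 N
3 60/233 12/29 -1926/6757 -60/233 9 2 E
4 30/89 30/109 -1035/9701 -30/89 8 2 N
5 60/193 60/113 -8190/21809 -60/193 8 1 E
6 15/37 1/3 -29/222 -15/37 7 1 N
7 60/157 12/17 -1374/2669 -60/157 7 0 E
final 6 0 N

n=0: pose=(8,2,S); sL=6/13, sR=2/3; mL=-17/39, mR=-6/13; mL+mR=-35/39 → advance -1; mR−mL=-1/39 → turn -1·90°
n=1: pose=(8,3,W); sL=60/109, sR=12/41; mL=-78/4469, mR=-60/109; mL+mR=-2538/4469 → advance -1; mR−mL=-2382/4469 → turn -1·90°
n=2: pose=(9,3,N); sL=15/53, sR=3/13; mL=-123/1378, mR=-15/53; mL+mR=-513/1378 → advance -1; mR−mL=-267/1378 → turn -1·90°
n=3: pose=(9,2,E); sL=60/233, sR=12/29; mL=-1926/6757, mR=-60/233; mL+mR=-3666/6757 → advance -1; mR−mL=186/6757 → turn +1·90°
n=4: pose=(8,2,N); sL=30/89, sR=30/109; mL=-1035/9701, mR=-30/89; mL+mR=-4305/9701 → advance -1; mR−mL=-2235/9701 → turn -1·90°
n=5: pose=(8,1,E); sL=60/193, sR=60/113; mL=-8190/21809, mR=-60/193; mL+mR=-14970/21809 → advance -1; mR−mL=1410/21809 → turn +1·90°
n=6: pose=(7,1,N); sL=15/37, sR=1/3; mL=-29/222, mR=-15/37; mL+mR=-119/222 → advance -1; mR−mL=-61/222 → turn -1·90°
n=7: pose=(7,0,E); sL=60/157, sR=12/17; mL=-1374/2669, mR=-60/157; mL+mR=-2394/2669 → advance -1; mR−mL=354/2669 → turn +1·90°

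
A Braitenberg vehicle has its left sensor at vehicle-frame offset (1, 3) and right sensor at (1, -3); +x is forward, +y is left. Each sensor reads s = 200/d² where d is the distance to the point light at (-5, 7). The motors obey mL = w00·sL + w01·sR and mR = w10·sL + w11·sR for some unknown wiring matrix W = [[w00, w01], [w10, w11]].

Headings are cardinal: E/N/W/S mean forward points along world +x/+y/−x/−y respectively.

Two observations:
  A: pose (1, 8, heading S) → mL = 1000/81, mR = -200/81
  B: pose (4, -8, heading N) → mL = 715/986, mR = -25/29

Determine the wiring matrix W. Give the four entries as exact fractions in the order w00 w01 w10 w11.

1/2 1/2 -1 0

obs A: pose=(1,8,S) → sL=200/81, sR=200/9, mL=1000/81, mR=-200/81
obs B: pose=(4,-8,N) → sL=25/29, sR=10/17, mL=715/986, mR=-25/29
sensor matrix S = [[200/81, 200/9], [25/29, 10/17]]; det S = -707000/39933
solve [mL_A; mL_B] = S·[w00; w01] and [mR_A; mR_B] = S·[w10; w11]:
  w00 = 1/2, w01 = 1/2, w10 = -1, w11 = 0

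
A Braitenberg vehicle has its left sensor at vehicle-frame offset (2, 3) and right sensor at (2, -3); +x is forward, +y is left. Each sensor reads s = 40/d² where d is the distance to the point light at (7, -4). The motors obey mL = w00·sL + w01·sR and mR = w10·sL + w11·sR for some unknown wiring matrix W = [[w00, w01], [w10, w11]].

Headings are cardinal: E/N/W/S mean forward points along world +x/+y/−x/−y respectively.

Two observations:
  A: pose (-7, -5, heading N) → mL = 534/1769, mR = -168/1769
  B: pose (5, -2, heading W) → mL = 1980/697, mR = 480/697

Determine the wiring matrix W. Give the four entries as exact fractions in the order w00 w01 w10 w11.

1 1/2 1/2 -1/2

obs A: pose=(-7,-5,N) → sL=4/29, sR=20/61, mL=534/1769, mR=-168/1769
obs B: pose=(5,-2,W) → sL=40/17, sR=40/41, mL=1980/697, mR=480/697
sensor matrix S = [[4/29, 20/61], [40/17, 40/41]]; det S = -785280/1232993
solve [mL_A; mL_B] = S·[w00; w01] and [mR_A; mR_B] = S·[w10; w11]:
  w00 = 1, w01 = 1/2, w10 = 1/2, w11 = -1/2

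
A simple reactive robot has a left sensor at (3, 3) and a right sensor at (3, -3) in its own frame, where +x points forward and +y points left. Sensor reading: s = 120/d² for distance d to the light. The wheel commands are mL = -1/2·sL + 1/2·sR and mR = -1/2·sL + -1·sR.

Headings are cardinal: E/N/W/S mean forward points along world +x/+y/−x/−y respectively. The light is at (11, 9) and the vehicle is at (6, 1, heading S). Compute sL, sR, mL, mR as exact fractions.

left sensor world pos  = (9, -2); dL² = 125
right sensor world pos = (3, -2); dR² = 185
sL = 120/125 = 24/25
sR = 120/185 = 24/37
mL = -1/2·sL + 1/2·sR = -144/925
mR = -1/2·sL + -1·sR = -1044/925

24/25 24/37 -144/925 -1044/925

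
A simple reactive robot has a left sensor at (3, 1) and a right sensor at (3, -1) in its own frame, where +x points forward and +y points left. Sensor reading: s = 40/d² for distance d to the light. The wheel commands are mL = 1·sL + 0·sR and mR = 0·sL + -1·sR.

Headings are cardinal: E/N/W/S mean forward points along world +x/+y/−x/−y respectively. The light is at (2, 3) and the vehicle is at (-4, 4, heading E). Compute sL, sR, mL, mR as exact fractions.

40/13 40/9 40/13 -40/9

left sensor world pos  = (-1, 5); dL² = 13
right sensor world pos = (-1, 3); dR² = 9
sL = 40/13 = 40/13
sR = 40/9 = 40/9
mL = 1·sL + 0·sR = 40/13
mR = 0·sL + -1·sR = -40/9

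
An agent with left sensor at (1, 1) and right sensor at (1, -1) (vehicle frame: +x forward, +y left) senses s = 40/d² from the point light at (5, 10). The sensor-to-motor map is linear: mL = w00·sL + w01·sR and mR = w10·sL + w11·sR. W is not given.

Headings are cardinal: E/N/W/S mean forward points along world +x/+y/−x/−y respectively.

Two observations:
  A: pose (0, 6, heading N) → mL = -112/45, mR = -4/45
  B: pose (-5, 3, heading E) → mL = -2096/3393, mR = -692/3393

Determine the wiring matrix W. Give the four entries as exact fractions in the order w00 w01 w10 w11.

-1 -1 -1 1/2

obs A: pose=(0,6,N) → sL=8/9, sR=8/5, mL=-112/45, mR=-4/45
obs B: pose=(-5,3,E) → sL=40/117, sR=8/29, mL=-2096/3393, mR=-692/3393
sensor matrix S = [[8/9, 8/5], [40/117, 8/29]]; det S = -1024/3393
solve [mL_A; mL_B] = S·[w00; w01] and [mR_A; mR_B] = S·[w10; w11]:
  w00 = -1, w01 = -1, w10 = -1, w11 = 1/2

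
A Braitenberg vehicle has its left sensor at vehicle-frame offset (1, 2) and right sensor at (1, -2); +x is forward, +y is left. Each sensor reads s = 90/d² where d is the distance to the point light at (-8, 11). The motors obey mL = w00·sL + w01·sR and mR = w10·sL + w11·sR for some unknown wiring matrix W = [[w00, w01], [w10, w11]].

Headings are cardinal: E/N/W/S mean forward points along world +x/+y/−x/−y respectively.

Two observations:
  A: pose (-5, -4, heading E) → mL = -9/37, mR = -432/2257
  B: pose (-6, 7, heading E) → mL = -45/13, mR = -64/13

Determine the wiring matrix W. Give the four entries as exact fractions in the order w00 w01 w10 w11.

-1/2 0 -1 1

obs A: pose=(-5,-4,E) → sL=18/37, sR=18/61, mL=-9/37, mR=-432/2257
obs B: pose=(-6,7,E) → sL=90/13, sR=2, mL=-45/13, mR=-64/13
sensor matrix S = [[18/37, 18/61], [90/13, 2]]; det S = -31392/29341
solve [mL_A; mL_B] = S·[w00; w01] and [mR_A; mR_B] = S·[w10; w11]:
  w00 = -1/2, w01 = 0, w10 = -1, w11 = 1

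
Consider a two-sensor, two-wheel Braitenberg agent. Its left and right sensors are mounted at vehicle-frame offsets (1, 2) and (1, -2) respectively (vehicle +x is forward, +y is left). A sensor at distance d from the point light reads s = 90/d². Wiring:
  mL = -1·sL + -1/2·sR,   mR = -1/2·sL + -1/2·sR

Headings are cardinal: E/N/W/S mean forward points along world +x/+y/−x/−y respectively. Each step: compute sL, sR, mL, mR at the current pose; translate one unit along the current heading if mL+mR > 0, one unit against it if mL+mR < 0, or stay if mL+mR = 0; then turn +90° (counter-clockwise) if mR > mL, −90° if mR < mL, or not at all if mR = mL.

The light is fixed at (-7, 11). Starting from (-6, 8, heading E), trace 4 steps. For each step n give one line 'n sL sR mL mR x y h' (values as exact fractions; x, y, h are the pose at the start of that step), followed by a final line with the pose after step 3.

0 18 90/29 -567/29 -306/29 -6 8 E
1 45/4 45/4 -135/8 -45/4 -7 8 N
2 90/37 18 -423/37 -378/37 -7 7 W
3 45/17 45/13 -1935/442 -675/221 -6 7 S
final -6 8 E

n=0: pose=(-6,8,E); sL=18, sR=90/29; mL=-567/29, mR=-306/29; mL+mR=-873/29 → advance -1; mR−mL=9 → turn +1·90°
n=1: pose=(-7,8,N); sL=45/4, sR=45/4; mL=-135/8, mR=-45/4; mL+mR=-225/8 → advance -1; mR−mL=45/8 → turn +1·90°
n=2: pose=(-7,7,W); sL=90/37, sR=18; mL=-423/37, mR=-378/37; mL+mR=-801/37 → advance -1; mR−mL=45/37 → turn +1·90°
n=3: pose=(-6,7,S); sL=45/17, sR=45/13; mL=-1935/442, mR=-675/221; mL+mR=-3285/442 → advance -1; mR−mL=45/34 → turn +1·90°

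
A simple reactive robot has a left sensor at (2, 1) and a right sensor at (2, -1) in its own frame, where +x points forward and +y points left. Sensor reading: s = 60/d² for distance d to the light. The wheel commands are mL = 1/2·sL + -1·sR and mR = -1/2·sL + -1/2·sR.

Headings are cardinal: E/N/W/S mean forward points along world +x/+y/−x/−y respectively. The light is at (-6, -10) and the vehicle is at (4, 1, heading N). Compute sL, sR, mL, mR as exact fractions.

6/25 6/29 -63/725 -162/725

left sensor world pos  = (3, 3); dL² = 250
right sensor world pos = (5, 3); dR² = 290
sL = 60/250 = 6/25
sR = 60/290 = 6/29
mL = 1/2·sL + -1·sR = -63/725
mR = -1/2·sL + -1/2·sR = -162/725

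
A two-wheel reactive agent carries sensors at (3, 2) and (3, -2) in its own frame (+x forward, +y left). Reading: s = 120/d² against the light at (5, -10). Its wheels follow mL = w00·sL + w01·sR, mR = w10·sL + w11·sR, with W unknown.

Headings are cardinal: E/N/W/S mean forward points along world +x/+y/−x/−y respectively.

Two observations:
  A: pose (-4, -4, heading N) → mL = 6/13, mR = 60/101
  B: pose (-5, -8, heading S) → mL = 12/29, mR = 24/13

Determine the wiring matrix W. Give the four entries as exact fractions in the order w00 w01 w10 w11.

0 1/2 1 0

obs A: pose=(-4,-4,N) → sL=60/101, sR=12/13, mL=6/13, mR=60/101
obs B: pose=(-5,-8,S) → sL=24/13, sR=24/29, mL=12/29, mR=24/13
sensor matrix S = [[60/101, 12/13], [24/13, 24/29]]; det S = -600192/495001
solve [mL_A; mL_B] = S·[w00; w01] and [mR_A; mR_B] = S·[w10; w11]:
  w00 = 0, w01 = 1/2, w10 = 1, w11 = 0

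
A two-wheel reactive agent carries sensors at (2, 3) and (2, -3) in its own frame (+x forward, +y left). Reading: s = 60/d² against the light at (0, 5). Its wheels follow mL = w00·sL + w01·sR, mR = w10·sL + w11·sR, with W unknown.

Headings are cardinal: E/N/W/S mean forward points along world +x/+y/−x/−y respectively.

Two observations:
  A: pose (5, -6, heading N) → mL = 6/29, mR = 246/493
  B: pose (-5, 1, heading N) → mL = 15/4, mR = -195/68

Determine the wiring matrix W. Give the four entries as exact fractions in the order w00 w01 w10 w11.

0 1/2 1 -1/2

obs A: pose=(5,-6,N) → sL=12/17, sR=12/29, mL=6/29, mR=246/493
obs B: pose=(-5,1,N) → sL=15/17, sR=15/2, mL=15/4, mR=-195/68
sensor matrix S = [[12/17, 12/29], [15/17, 15/2]]; det S = 2430/493
solve [mL_A; mL_B] = S·[w00; w01] and [mR_A; mR_B] = S·[w10; w11]:
  w00 = 0, w01 = 1/2, w10 = 1, w11 = -1/2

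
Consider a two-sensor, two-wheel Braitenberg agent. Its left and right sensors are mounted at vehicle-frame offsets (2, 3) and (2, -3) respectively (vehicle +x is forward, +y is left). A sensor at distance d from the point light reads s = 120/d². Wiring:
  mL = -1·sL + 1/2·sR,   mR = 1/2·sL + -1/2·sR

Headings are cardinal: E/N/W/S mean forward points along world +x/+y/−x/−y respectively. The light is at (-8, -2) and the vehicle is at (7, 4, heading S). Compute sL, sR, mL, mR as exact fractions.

left sensor world pos  = (10, 2); dL² = 340
right sensor world pos = (4, 2); dR² = 160
sL = 120/340 = 6/17
sR = 120/160 = 3/4
mL = -1·sL + 1/2·sR = 3/136
mR = 1/2·sL + -1/2·sR = -27/136

6/17 3/4 3/136 -27/136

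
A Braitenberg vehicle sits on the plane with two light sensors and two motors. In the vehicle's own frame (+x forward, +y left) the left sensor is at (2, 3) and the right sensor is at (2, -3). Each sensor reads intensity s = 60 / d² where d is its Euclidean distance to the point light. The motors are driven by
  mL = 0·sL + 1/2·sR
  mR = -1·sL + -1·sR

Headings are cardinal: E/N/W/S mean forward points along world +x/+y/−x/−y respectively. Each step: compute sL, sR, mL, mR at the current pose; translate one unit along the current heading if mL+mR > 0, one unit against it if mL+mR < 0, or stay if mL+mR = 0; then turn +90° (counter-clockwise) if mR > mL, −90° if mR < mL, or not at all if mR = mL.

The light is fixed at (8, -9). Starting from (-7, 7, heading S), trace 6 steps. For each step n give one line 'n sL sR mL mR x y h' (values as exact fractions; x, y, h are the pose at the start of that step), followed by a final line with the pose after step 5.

n=0: pose=(-7,7,S); sL=3/17, sR=3/26; mL=3/52, mR=-129/442; mL+mR=-207/884 → advance -1; mR−mL=-309/884 → turn -1·90°
n=1: pose=(-7,8,W); sL=12/97, sR=60/689; mL=30/689, mR=-14088/66833; mL+mR=-11178/66833 → advance -1; mR−mL=-16998/66833 → turn -1·90°
n=2: pose=(-6,8,N); sL=6/65, sR=30/241; mL=15/241, mR=-3396/15665; mL+mR=-2421/15665 → advance -1; mR−mL=-4371/15665 → turn -1·90°
n=3: pose=(-6,7,E); sL=12/101, sR=60/313; mL=30/313, mR=-9816/31613; mL+mR=-6786/31613 → advance -1; mR−mL=-12846/31613 → turn -1·90°
n=4: pose=(-7,7,S); sL=3/17, sR=3/26; mL=3/52, mR=-129/442; mL+mR=-207/884 → advance -1; mR−mL=-309/884 → turn -1·90°
n=5: pose=(-7,8,W); sL=12/97, sR=60/689; mL=30/689, mR=-14088/66833; mL+mR=-11178/66833 → advance -1; mR−mL=-16998/66833 → turn -1·90°

0 3/17 3/26 3/52 -129/442 -7 7 S
1 12/97 60/689 30/689 -14088/66833 -7 8 W
2 6/65 30/241 15/241 -3396/15665 -6 8 N
3 12/101 60/313 30/313 -9816/31613 -6 7 E
4 3/17 3/26 3/52 -129/442 -7 7 S
5 12/97 60/689 30/689 -14088/66833 -7 8 W
final -6 8 N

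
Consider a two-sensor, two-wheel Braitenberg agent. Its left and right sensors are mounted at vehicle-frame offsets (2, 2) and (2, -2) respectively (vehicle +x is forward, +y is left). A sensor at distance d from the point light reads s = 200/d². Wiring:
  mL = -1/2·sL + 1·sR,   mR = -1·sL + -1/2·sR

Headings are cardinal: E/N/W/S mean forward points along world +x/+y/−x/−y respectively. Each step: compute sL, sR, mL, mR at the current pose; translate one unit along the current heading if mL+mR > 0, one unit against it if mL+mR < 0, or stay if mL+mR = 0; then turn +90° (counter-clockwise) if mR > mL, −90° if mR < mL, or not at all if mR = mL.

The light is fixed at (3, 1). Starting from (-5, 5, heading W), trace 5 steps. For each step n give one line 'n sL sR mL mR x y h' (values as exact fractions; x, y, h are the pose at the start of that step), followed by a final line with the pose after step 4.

n=0: pose=(-5,5,W); sL=25/13, sR=25/17; mL=225/442, mR=-1175/442; mL+mR=-475/221 → advance -1; mR−mL=-700/221 → turn -1·90°
n=1: pose=(-4,5,N); sL=200/117, sR=200/61; mL=17300/7137, mR=-23900/7137; mL+mR=-2200/2379 → advance -1; mR−mL=-41200/7137 → turn -1·90°
n=2: pose=(-4,4,E); sL=4, sR=100/13; mL=74/13, mR=-102/13; mL+mR=-28/13 → advance -1; mR−mL=-176/13 → turn -1·90°
n=3: pose=(-5,4,S); sL=200/37, sR=200/101; mL=-2700/3737, mR=-23900/3737; mL+mR=-26600/3737 → advance -1; mR−mL=-21200/3737 → turn -1·90°
n=4: pose=(-5,5,W); sL=25/13, sR=25/17; mL=225/442, mR=-1175/442; mL+mR=-475/221 → advance -1; mR−mL=-700/221 → turn -1·90°

0 25/13 25/17 225/442 -1175/442 -5 5 W
1 200/117 200/61 17300/7137 -23900/7137 -4 5 N
2 4 100/13 74/13 -102/13 -4 4 E
3 200/37 200/101 -2700/3737 -23900/3737 -5 4 S
4 25/13 25/17 225/442 -1175/442 -5 5 W
final -4 5 N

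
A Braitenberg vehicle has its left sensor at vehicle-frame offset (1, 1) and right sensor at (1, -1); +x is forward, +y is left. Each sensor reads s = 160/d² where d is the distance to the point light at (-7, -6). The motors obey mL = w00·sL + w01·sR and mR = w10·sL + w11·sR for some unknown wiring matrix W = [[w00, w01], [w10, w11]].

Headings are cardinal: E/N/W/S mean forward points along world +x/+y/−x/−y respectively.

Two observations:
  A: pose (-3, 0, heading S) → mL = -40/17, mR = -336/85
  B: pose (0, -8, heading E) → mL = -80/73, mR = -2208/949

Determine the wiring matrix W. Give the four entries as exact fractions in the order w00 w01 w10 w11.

0 -1/2 -1/2 -1/2

obs A: pose=(-3,0,S) → sL=16/5, sR=80/17, mL=-40/17, mR=-336/85
obs B: pose=(0,-8,E) → sL=32/13, sR=160/73, mL=-80/73, mR=-2208/949
sensor matrix S = [[16/5, 80/17], [32/13, 160/73]]; det S = -73728/16133
solve [mL_A; mL_B] = S·[w00; w01] and [mR_A; mR_B] = S·[w10; w11]:
  w00 = 0, w01 = -1/2, w10 = -1/2, w11 = -1/2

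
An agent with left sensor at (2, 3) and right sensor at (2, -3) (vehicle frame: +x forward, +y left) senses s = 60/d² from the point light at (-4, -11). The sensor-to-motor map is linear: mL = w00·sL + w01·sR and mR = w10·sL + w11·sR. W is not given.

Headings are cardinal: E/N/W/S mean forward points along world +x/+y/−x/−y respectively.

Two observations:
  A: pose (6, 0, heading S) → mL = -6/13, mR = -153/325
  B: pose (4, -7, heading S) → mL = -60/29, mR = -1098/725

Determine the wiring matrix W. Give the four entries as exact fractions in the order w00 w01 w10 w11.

0 -1 -1 -1/2

obs A: pose=(6,0,S) → sL=6/25, sR=6/13, mL=-6/13, mR=-153/325
obs B: pose=(4,-7,S) → sL=12/25, sR=60/29, mL=-60/29, mR=-1098/725
sensor matrix S = [[6/25, 6/13], [12/25, 60/29]]; det S = 2592/9425
solve [mL_A; mL_B] = S·[w00; w01] and [mR_A; mR_B] = S·[w10; w11]:
  w00 = 0, w01 = -1, w10 = -1, w11 = -1/2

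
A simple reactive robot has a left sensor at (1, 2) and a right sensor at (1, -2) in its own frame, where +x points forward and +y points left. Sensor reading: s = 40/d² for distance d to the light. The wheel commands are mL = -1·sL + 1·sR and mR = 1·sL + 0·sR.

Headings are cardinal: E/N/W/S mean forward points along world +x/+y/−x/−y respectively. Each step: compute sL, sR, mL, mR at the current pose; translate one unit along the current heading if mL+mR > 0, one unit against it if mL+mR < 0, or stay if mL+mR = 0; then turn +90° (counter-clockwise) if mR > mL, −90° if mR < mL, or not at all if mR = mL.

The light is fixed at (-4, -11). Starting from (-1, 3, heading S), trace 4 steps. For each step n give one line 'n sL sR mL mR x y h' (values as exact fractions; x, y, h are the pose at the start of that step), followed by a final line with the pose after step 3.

0 20/97 4/17 48/1649 20/97 -1 3 S
1 40/241 40/137 4160/33017 40/241 -1 2 E
2 1/5 5/29 -4/145 1/5 0 2 N
3 40/153 8/53 -896/8109 40/153 0 3 W
final -1 3 S

n=0: pose=(-1,3,S); sL=20/97, sR=4/17; mL=48/1649, mR=20/97; mL+mR=4/17 → advance +1; mR−mL=292/1649 → turn +1·90°
n=1: pose=(-1,2,E); sL=40/241, sR=40/137; mL=4160/33017, mR=40/241; mL+mR=40/137 → advance +1; mR−mL=1320/33017 → turn +1·90°
n=2: pose=(0,2,N); sL=1/5, sR=5/29; mL=-4/145, mR=1/5; mL+mR=5/29 → advance +1; mR−mL=33/145 → turn +1·90°
n=3: pose=(0,3,W); sL=40/153, sR=8/53; mL=-896/8109, mR=40/153; mL+mR=8/53 → advance +1; mR−mL=3016/8109 → turn +1·90°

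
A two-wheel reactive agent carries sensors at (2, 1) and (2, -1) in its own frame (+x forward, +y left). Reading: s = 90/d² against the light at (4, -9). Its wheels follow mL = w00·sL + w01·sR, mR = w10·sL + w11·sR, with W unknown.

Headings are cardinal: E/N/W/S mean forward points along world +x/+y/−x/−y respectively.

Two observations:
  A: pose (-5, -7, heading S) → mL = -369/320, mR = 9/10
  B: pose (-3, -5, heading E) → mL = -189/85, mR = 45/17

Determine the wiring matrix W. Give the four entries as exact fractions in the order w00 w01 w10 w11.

-1/2 -1/2 0 1

obs A: pose=(-5,-7,S) → sL=45/32, sR=9/10, mL=-369/320, mR=9/10
obs B: pose=(-3,-5,E) → sL=9/5, sR=45/17, mL=-189/85, mR=45/17
sensor matrix S = [[45/32, 9/10], [9/5, 45/17]]; det S = 28593/13600
solve [mL_A; mL_B] = S·[w00; w01] and [mR_A; mR_B] = S·[w10; w11]:
  w00 = -1/2, w01 = -1/2, w10 = 0, w11 = 1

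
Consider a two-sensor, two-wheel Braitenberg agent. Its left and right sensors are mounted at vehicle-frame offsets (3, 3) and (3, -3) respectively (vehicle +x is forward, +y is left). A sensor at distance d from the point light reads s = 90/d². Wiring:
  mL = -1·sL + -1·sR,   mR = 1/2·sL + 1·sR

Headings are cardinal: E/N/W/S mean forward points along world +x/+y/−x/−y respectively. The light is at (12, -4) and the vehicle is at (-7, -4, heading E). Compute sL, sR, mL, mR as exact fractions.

18/53 18/53 -36/53 27/53

left sensor world pos  = (-4, -1); dL² = 265
right sensor world pos = (-4, -7); dR² = 265
sL = 90/265 = 18/53
sR = 90/265 = 18/53
mL = -1·sL + -1·sR = -36/53
mR = 1/2·sL + 1·sR = 27/53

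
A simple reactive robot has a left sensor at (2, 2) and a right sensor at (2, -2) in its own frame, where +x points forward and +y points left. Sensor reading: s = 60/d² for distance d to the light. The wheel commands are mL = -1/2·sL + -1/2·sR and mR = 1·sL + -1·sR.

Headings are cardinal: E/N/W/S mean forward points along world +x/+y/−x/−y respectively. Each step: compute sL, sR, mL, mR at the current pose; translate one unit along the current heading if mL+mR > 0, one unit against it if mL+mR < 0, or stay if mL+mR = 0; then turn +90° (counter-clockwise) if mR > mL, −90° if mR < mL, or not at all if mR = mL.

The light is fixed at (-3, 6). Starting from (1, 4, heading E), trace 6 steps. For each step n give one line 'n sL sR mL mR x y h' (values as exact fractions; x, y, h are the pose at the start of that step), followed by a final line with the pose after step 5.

n=0: pose=(1,4,E); sL=5/3, sR=15/13; mL=-55/39, mR=20/39; mL+mR=-35/39 → advance -1; mR−mL=25/13 → turn +1·90°
n=1: pose=(0,4,N); sL=60, sR=12/5; mL=-156/5, mR=288/5; mL+mR=132/5 → advance +1; mR−mL=444/5 → turn +1·90°
n=2: pose=(0,5,W); sL=6, sR=30; mL=-18, mR=-24; mL+mR=-42 → advance -1; mR−mL=-6 → turn -1·90°
n=3: pose=(1,5,N); sL=12, sR=60/37; mL=-252/37, mR=384/37; mL+mR=132/37 → advance +1; mR−mL=636/37 → turn +1·90°
n=4: pose=(1,6,W); sL=15/2, sR=15/2; mL=-15/2, mR=0; mL+mR=-15/2 → advance -1; mR−mL=15/2 → turn +1·90°
n=5: pose=(2,6,S); sL=60/53, sR=60/13; mL=-1980/689, mR=-2400/689; mL+mR=-4380/689 → advance -1; mR−mL=-420/689 → turn -1·90°

0 5/3 15/13 -55/39 20/39 1 4 E
1 60 12/5 -156/5 288/5 0 4 N
2 6 30 -18 -24 0 5 W
3 12 60/37 -252/37 384/37 1 5 N
4 15/2 15/2 -15/2 0 1 6 W
5 60/53 60/13 -1980/689 -2400/689 2 6 S
final 2 7 W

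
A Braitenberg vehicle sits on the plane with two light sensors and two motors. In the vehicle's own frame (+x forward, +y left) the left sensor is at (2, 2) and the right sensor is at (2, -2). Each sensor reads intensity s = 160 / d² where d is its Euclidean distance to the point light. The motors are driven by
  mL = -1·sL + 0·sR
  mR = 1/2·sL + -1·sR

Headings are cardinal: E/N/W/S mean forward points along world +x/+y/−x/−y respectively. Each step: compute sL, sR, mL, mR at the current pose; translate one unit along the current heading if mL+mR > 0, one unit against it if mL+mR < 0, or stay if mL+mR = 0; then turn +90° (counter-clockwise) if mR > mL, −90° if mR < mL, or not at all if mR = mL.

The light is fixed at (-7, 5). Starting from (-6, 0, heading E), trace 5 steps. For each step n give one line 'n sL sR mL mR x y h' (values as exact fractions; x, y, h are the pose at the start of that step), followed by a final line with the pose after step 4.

0 80/9 80/29 -80/9 440/261 -6 0 E
1 160/13 160/13 -160/13 -80/13 -7 0 N
2 40/17 8 -40/17 -116/17 -7 -1 W
3 160/17 32/5 -160/17 -144/85 -6 -1 N
4 80/41 80/13 -80/41 -2760/533 -6 -2 W
final -5 -2 N

n=0: pose=(-6,0,E); sL=80/9, sR=80/29; mL=-80/9, mR=440/261; mL+mR=-1880/261 → advance -1; mR−mL=920/87 → turn +1·90°
n=1: pose=(-7,0,N); sL=160/13, sR=160/13; mL=-160/13, mR=-80/13; mL+mR=-240/13 → advance -1; mR−mL=80/13 → turn +1·90°
n=2: pose=(-7,-1,W); sL=40/17, sR=8; mL=-40/17, mR=-116/17; mL+mR=-156/17 → advance -1; mR−mL=-76/17 → turn -1·90°
n=3: pose=(-6,-1,N); sL=160/17, sR=32/5; mL=-160/17, mR=-144/85; mL+mR=-944/85 → advance -1; mR−mL=656/85 → turn +1·90°
n=4: pose=(-6,-2,W); sL=80/41, sR=80/13; mL=-80/41, mR=-2760/533; mL+mR=-3800/533 → advance -1; mR−mL=-1720/533 → turn -1·90°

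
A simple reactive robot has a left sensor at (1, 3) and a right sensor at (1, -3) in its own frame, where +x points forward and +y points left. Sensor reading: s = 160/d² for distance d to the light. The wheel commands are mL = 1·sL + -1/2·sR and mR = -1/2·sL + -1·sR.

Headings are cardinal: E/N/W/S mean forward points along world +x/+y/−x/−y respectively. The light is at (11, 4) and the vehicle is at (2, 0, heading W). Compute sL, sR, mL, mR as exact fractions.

left sensor world pos  = (1, -3); dL² = 149
right sensor world pos = (1, 3); dR² = 101
sL = 160/149 = 160/149
sR = 160/101 = 160/101
mL = 1·sL + -1/2·sR = 4240/15049
mR = -1/2·sL + -1·sR = -31920/15049

160/149 160/101 4240/15049 -31920/15049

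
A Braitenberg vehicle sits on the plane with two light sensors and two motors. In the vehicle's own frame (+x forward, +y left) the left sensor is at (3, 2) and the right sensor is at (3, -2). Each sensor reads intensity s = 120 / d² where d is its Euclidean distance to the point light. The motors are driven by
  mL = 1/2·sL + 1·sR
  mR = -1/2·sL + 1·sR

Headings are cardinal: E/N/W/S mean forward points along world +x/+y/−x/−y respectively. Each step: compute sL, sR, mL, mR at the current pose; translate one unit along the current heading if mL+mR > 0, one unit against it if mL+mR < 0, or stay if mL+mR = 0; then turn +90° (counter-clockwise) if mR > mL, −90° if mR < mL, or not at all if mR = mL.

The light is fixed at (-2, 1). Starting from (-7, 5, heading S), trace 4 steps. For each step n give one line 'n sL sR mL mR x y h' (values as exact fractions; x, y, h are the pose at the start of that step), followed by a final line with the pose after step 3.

n=0: pose=(-7,5,S); sL=12, sR=12/5; mL=42/5, mR=-18/5; mL+mR=24/5 → advance +1; mR−mL=-12 → turn -1·90°
n=1: pose=(-7,4,W); sL=24/13, sR=120/89; mL=2628/1157, mR=492/1157; mL+mR=240/89 → advance +1; mR−mL=-24/13 → turn -1·90°
n=2: pose=(-8,4,N); sL=6/5, sR=30/13; mL=189/65, mR=111/65; mL+mR=60/13 → advance +1; mR−mL=-6/5 → turn -1·90°
n=3: pose=(-8,5,E); sL=8/3, sR=120/13; mL=412/39, mR=308/39; mL+mR=240/13 → advance +1; mR−mL=-8/3 → turn -1·90°

0 12 12/5 42/5 -18/5 -7 5 S
1 24/13 120/89 2628/1157 492/1157 -7 4 W
2 6/5 30/13 189/65 111/65 -8 4 N
3 8/3 120/13 412/39 308/39 -8 5 E
final -7 5 S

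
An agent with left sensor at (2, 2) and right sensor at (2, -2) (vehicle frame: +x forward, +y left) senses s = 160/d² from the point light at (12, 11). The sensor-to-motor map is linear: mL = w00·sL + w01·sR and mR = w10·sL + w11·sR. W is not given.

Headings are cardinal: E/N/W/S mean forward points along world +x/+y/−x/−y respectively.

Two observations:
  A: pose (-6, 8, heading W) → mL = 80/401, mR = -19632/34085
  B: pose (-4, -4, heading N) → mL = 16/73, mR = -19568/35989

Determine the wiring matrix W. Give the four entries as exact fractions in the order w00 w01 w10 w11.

obs A: pose=(-6,8,W) → sL=32/85, sR=160/401, mL=80/401, mR=-19632/34085
obs B: pose=(-4,-4,N) → sL=160/493, sR=32/73, mL=16/73, mR=-19568/35989
sensor matrix S = [[32/85, 160/401], [160/493, 32/73]]; det S = 2564096/72157945
solve [mL_A; mL_B] = S·[w00; w01] and [mR_A; mR_B] = S·[w10; w11]:
  w00 = 0, w01 = 1/2, w10 = -1, w11 = -1/2

0 1/2 -1 -1/2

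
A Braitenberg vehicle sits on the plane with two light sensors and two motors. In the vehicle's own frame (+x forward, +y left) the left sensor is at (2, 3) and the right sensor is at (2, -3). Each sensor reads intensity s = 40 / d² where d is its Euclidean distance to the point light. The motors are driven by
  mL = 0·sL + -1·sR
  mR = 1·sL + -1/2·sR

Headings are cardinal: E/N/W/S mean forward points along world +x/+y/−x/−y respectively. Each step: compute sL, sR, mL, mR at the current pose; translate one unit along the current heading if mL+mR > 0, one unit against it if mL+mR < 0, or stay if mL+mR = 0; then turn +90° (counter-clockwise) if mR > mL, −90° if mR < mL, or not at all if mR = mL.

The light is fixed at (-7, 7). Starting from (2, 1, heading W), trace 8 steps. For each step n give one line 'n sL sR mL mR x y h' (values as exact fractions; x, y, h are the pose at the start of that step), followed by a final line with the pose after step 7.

n=0: pose=(2,1,W); sL=4/13, sR=20/29; mL=-20/29, mR=-14/377; mL+mR=-274/377 → advance -1; mR−mL=246/377 → turn +1·90°
n=1: pose=(3,1,S); sL=40/233, sR=40/113; mL=-40/113, mR=-140/26329; mL+mR=-9460/26329 → advance -1; mR−mL=9180/26329 → turn +1·90°
n=2: pose=(3,2,E); sL=10/37, sR=5/26; mL=-5/26, mR=335/1924; mL+mR=-35/1924 → advance -1; mR−mL=705/1924 → turn +1·90°
n=3: pose=(2,2,N); sL=8/9, sR=40/153; mL=-40/153, mR=116/153; mL+mR=76/153 → advance +1; mR−mL=52/51 → turn +1·90°
n=4: pose=(2,3,W); sL=20/49, sR=4/5; mL=-4/5, mR=2/245; mL+mR=-194/245 → advance -1; mR−mL=198/245 → turn +1·90°
n=5: pose=(3,3,S); sL=8/41, sR=8/17; mL=-8/17, mR=-28/697; mL+mR=-356/697 → advance -1; mR−mL=300/697 → turn +1·90°
n=6: pose=(3,4,E); sL=5/18, sR=2/9; mL=-2/9, mR=1/6; mL+mR=-1/18 → advance -1; mR−mL=7/18 → turn +1·90°
n=7: pose=(2,4,N); sL=40/37, sR=8/29; mL=-8/29, mR=1012/1073; mL+mR=716/1073 → advance +1; mR−mL=1308/1073 → turn +1·90°

0 4/13 20/29 -20/29 -14/377 2 1 W
1 40/233 40/113 -40/113 -140/26329 3 1 S
2 10/37 5/26 -5/26 335/1924 3 2 E
3 8/9 40/153 -40/153 116/153 2 2 N
4 20/49 4/5 -4/5 2/245 2 3 W
5 8/41 8/17 -8/17 -28/697 3 3 S
6 5/18 2/9 -2/9 1/6 3 4 E
7 40/37 8/29 -8/29 1012/1073 2 4 N
final 2 5 W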